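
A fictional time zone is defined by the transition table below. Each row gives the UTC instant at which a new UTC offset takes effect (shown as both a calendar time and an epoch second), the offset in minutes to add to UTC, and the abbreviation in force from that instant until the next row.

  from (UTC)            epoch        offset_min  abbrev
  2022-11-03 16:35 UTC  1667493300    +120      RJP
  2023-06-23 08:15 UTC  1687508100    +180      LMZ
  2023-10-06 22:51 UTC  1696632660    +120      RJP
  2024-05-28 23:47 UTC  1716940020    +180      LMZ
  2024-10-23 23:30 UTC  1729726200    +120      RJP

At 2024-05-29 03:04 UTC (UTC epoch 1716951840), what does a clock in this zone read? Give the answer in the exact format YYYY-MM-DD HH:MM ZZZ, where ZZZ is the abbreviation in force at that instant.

Query: 2024-05-29 03:04 UTC
Rule 4/5 (LMZ, +03:00): 2024-05-28 23:47 UTC ≤ query < 2024-10-23 23:30 UTC
3·60 + 4 + 180 = 364 min
364 = 0·1440 + 364; 364 = 6·60 + 4 → 06:04, same day
→ 2024-05-29 06:04 LMZ

2024-05-29 06:04 LMZ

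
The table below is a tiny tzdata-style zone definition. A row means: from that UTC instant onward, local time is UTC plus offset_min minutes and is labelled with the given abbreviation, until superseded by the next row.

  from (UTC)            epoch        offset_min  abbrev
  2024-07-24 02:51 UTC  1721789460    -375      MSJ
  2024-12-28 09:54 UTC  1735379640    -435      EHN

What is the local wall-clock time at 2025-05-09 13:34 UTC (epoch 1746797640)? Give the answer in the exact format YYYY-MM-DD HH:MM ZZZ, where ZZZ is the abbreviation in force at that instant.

2025-05-09 06:19 EHN

Query: 2025-05-09 13:34 UTC
Rule 2/2 (EHN, -07:15): 2024-12-28 09:54 UTC ≤ query < +∞
13·60 + 34 - 435 = 379 min
379 = 0·1440 + 379; 379 = 6·60 + 19 → 06:19, same day
→ 2025-05-09 06:19 EHN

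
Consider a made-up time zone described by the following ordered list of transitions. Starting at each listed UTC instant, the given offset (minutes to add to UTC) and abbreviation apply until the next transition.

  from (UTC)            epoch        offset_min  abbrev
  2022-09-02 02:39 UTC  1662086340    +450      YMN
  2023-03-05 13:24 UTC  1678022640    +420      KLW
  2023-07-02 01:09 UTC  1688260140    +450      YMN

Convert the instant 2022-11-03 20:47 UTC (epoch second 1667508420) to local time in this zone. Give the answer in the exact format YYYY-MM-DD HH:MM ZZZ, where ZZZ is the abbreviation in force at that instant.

Query: 2022-11-03 20:47 UTC
Rule 1/3 (YMN, +07:30): 2022-09-02 02:39 UTC ≤ query < 2023-03-05 13:24 UTC
20·60 + 47 + 450 = 1697 min
1697 = 1·1440 + 257; 257 = 4·60 + 17 → 04:17, 2022-11-03 + 1 day = 2022-11-04
→ 2022-11-04 04:17 YMN

2022-11-04 04:17 YMN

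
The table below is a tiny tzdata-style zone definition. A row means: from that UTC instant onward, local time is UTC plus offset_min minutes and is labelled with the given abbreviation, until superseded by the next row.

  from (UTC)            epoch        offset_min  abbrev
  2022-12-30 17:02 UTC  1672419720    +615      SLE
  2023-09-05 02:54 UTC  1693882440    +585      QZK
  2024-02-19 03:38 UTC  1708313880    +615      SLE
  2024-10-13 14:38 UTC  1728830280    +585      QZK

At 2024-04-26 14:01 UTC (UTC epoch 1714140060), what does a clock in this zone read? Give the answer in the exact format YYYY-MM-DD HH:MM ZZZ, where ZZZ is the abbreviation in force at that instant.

Query: 2024-04-26 14:01 UTC
Rule 3/4 (SLE, +10:15): 2024-02-19 03:38 UTC ≤ query < 2024-10-13 14:38 UTC
14·60 + 1 + 615 = 1456 min
1456 = 1·1440 + 16; 16 = 0·60 + 16 → 00:16, 2024-04-26 + 1 day = 2024-04-27
→ 2024-04-27 00:16 SLE

2024-04-27 00:16 SLE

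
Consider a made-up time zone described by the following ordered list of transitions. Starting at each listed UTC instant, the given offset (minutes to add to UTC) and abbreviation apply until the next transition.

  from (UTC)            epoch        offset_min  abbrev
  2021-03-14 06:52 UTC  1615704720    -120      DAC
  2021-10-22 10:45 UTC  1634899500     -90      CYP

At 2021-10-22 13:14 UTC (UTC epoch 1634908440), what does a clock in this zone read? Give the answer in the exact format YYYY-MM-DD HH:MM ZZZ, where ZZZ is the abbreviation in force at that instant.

Query: 2021-10-22 13:14 UTC
Rule 2/2 (CYP, -01:30): 2021-10-22 10:45 UTC ≤ query < +∞
13·60 + 14 - 90 = 704 min
704 = 0·1440 + 704; 704 = 11·60 + 44 → 11:44, same day
→ 2021-10-22 11:44 CYP

2021-10-22 11:44 CYP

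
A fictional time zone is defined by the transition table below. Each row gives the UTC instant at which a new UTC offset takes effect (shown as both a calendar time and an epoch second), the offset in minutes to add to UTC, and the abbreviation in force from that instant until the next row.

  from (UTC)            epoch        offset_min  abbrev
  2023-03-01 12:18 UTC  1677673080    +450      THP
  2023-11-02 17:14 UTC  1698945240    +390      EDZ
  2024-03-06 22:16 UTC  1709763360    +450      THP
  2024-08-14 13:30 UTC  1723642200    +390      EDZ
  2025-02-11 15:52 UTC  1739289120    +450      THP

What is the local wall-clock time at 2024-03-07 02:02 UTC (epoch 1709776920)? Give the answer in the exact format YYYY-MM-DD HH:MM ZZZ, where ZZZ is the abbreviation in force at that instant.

Query: 2024-03-07 02:02 UTC
Rule 3/5 (THP, +07:30): 2024-03-06 22:16 UTC ≤ query < 2024-08-14 13:30 UTC
2·60 + 2 + 450 = 572 min
572 = 0·1440 + 572; 572 = 9·60 + 32 → 09:32, same day
→ 2024-03-07 09:32 THP

2024-03-07 09:32 THP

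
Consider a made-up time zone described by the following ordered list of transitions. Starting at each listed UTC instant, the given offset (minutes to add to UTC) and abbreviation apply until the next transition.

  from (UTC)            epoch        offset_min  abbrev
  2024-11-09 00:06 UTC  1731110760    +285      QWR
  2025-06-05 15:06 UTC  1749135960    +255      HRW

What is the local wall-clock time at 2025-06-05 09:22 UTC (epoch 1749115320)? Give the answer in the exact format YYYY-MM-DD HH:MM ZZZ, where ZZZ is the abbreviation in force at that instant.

Query: 2025-06-05 09:22 UTC
Rule 1/2 (QWR, +04:45): 2024-11-09 00:06 UTC ≤ query < 2025-06-05 15:06 UTC
9·60 + 22 + 285 = 847 min
847 = 0·1440 + 847; 847 = 14·60 + 7 → 14:07, same day
→ 2025-06-05 14:07 QWR

2025-06-05 14:07 QWR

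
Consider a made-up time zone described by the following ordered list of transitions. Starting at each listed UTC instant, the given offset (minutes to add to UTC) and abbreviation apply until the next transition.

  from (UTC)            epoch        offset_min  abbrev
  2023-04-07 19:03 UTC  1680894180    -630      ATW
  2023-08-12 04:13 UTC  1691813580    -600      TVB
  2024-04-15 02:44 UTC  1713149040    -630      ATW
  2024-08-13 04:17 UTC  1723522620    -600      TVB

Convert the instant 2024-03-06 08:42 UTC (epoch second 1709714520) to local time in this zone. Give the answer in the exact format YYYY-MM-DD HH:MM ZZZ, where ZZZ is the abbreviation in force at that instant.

2024-03-05 22:42 TVB

Query: 2024-03-06 08:42 UTC
Rule 2/4 (TVB, -10:00): 2023-08-12 04:13 UTC ≤ query < 2024-04-15 02:44 UTC
8·60 + 42 - 600 = -78 min
-78 = -1·1440 + 1362; 1362 = 22·60 + 42 → 22:42, 2024-03-06 - 1 day = 2024-03-05
→ 2024-03-05 22:42 TVB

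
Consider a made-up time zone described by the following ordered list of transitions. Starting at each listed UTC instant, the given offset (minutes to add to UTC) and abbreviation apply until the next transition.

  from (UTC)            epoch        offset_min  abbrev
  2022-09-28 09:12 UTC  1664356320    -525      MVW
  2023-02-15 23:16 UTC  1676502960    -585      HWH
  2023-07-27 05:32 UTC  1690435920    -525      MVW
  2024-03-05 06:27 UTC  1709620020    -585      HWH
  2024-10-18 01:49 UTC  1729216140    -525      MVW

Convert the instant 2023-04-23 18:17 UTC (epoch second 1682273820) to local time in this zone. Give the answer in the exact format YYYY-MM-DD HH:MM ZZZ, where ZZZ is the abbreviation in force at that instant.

Query: 2023-04-23 18:17 UTC
Rule 2/5 (HWH, -09:45): 2023-02-15 23:16 UTC ≤ query < 2023-07-27 05:32 UTC
18·60 + 17 - 585 = 512 min
512 = 0·1440 + 512; 512 = 8·60 + 32 → 08:32, same day
→ 2023-04-23 08:32 HWH

2023-04-23 08:32 HWH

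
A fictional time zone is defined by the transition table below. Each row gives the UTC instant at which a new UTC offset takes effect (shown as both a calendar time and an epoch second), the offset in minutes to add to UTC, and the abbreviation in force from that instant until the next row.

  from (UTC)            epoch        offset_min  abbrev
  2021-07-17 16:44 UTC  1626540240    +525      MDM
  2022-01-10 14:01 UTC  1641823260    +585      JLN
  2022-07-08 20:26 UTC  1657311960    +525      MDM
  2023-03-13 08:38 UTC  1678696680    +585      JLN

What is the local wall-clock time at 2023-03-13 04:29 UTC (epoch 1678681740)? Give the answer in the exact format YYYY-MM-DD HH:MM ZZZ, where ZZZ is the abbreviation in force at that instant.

2023-03-13 13:14 MDM

Query: 2023-03-13 04:29 UTC
Rule 3/4 (MDM, +08:45): 2022-07-08 20:26 UTC ≤ query < 2023-03-13 08:38 UTC
4·60 + 29 + 525 = 794 min
794 = 0·1440 + 794; 794 = 13·60 + 14 → 13:14, same day
→ 2023-03-13 13:14 MDM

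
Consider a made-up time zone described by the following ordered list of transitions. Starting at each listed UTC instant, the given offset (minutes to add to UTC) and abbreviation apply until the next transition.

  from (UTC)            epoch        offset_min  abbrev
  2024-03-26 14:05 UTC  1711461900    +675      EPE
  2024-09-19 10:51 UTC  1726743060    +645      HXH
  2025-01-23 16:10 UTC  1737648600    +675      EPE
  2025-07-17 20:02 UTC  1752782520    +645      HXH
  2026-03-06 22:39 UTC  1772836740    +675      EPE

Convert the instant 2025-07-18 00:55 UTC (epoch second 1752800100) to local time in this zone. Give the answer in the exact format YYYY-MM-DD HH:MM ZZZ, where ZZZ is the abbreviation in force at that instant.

2025-07-18 11:40 HXH

Query: 2025-07-18 00:55 UTC
Rule 4/5 (HXH, +10:45): 2025-07-17 20:02 UTC ≤ query < 2026-03-06 22:39 UTC
0·60 + 55 + 645 = 700 min
700 = 0·1440 + 700; 700 = 11·60 + 40 → 11:40, same day
→ 2025-07-18 11:40 HXH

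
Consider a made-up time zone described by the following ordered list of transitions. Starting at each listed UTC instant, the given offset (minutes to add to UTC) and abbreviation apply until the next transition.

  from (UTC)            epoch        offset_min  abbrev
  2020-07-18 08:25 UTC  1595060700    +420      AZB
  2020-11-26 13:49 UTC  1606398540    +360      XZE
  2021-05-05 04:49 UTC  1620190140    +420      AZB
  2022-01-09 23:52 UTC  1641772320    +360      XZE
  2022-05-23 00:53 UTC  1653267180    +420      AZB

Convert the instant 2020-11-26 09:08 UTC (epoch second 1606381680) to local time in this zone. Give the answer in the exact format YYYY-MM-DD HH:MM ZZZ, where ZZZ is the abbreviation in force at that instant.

Query: 2020-11-26 09:08 UTC
Rule 1/5 (AZB, +07:00): 2020-07-18 08:25 UTC ≤ query < 2020-11-26 13:49 UTC
9·60 + 8 + 420 = 968 min
968 = 0·1440 + 968; 968 = 16·60 + 8 → 16:08, same day
→ 2020-11-26 16:08 AZB

2020-11-26 16:08 AZB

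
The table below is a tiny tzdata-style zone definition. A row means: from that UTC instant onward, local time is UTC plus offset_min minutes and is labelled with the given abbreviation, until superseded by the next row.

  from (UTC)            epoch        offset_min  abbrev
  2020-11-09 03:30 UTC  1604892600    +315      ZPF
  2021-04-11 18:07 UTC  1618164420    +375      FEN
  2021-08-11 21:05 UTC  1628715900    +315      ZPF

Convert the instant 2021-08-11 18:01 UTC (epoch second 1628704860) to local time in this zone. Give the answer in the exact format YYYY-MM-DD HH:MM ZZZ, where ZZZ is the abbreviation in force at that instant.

2021-08-12 00:16 FEN

Query: 2021-08-11 18:01 UTC
Rule 2/3 (FEN, +06:15): 2021-04-11 18:07 UTC ≤ query < 2021-08-11 21:05 UTC
18·60 + 1 + 375 = 1456 min
1456 = 1·1440 + 16; 16 = 0·60 + 16 → 00:16, 2021-08-11 + 1 day = 2021-08-12
→ 2021-08-12 00:16 FEN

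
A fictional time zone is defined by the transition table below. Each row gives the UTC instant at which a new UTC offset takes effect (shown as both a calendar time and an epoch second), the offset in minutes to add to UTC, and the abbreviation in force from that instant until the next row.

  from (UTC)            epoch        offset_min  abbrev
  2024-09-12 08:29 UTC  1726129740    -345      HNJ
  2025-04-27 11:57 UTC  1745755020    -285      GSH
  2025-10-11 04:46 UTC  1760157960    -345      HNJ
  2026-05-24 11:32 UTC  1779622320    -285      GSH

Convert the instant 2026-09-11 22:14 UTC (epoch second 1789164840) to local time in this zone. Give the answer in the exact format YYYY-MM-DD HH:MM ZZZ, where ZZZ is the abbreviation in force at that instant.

Query: 2026-09-11 22:14 UTC
Rule 4/4 (GSH, -04:45): 2026-05-24 11:32 UTC ≤ query < +∞
22·60 + 14 - 285 = 1049 min
1049 = 0·1440 + 1049; 1049 = 17·60 + 29 → 17:29, same day
→ 2026-09-11 17:29 GSH

2026-09-11 17:29 GSH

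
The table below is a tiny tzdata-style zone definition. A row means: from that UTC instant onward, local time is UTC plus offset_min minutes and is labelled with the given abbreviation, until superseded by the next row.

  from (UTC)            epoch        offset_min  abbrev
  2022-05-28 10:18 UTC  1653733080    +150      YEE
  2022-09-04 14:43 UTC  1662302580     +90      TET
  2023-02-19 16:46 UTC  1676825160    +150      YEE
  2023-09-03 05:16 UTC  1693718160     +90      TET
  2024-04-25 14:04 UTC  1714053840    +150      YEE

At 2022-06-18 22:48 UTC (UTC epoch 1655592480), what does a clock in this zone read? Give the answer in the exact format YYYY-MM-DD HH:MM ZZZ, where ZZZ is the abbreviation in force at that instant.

2022-06-19 01:18 YEE

Query: 2022-06-18 22:48 UTC
Rule 1/5 (YEE, +02:30): 2022-05-28 10:18 UTC ≤ query < 2022-09-04 14:43 UTC
22·60 + 48 + 150 = 1518 min
1518 = 1·1440 + 78; 78 = 1·60 + 18 → 01:18, 2022-06-18 + 1 day = 2022-06-19
→ 2022-06-19 01:18 YEE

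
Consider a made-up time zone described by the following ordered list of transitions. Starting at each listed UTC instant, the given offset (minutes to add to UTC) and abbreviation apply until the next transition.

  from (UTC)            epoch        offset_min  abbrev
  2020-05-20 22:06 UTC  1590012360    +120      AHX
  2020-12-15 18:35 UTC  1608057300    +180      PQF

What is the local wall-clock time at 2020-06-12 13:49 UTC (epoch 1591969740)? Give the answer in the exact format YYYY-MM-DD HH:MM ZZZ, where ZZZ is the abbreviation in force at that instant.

2020-06-12 15:49 AHX

Query: 2020-06-12 13:49 UTC
Rule 1/2 (AHX, +02:00): 2020-05-20 22:06 UTC ≤ query < 2020-12-15 18:35 UTC
13·60 + 49 + 120 = 949 min
949 = 0·1440 + 949; 949 = 15·60 + 49 → 15:49, same day
→ 2020-06-12 15:49 AHX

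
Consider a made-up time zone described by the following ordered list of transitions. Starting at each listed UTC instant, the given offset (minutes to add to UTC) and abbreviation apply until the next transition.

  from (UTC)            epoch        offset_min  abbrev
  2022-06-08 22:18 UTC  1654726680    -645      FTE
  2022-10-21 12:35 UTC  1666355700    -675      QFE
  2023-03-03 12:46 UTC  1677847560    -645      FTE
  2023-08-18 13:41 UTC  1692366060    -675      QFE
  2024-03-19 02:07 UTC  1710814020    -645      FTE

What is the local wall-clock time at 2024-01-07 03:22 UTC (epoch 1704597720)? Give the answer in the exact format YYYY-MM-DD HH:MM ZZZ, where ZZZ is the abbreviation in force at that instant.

Query: 2024-01-07 03:22 UTC
Rule 4/5 (QFE, -11:15): 2023-08-18 13:41 UTC ≤ query < 2024-03-19 02:07 UTC
3·60 + 22 - 675 = -473 min
-473 = -1·1440 + 967; 967 = 16·60 + 7 → 16:07, 2024-01-07 - 1 day = 2024-01-06
→ 2024-01-06 16:07 QFE

2024-01-06 16:07 QFE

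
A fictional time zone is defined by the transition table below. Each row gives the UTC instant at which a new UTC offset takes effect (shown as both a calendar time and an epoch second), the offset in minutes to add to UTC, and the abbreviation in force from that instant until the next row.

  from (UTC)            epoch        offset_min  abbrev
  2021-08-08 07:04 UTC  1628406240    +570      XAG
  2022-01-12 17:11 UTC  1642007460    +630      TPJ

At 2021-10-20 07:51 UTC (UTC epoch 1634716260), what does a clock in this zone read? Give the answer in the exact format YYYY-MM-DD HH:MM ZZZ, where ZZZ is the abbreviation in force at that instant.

Query: 2021-10-20 07:51 UTC
Rule 1/2 (XAG, +09:30): 2021-08-08 07:04 UTC ≤ query < 2022-01-12 17:11 UTC
7·60 + 51 + 570 = 1041 min
1041 = 0·1440 + 1041; 1041 = 17·60 + 21 → 17:21, same day
→ 2021-10-20 17:21 XAG

2021-10-20 17:21 XAG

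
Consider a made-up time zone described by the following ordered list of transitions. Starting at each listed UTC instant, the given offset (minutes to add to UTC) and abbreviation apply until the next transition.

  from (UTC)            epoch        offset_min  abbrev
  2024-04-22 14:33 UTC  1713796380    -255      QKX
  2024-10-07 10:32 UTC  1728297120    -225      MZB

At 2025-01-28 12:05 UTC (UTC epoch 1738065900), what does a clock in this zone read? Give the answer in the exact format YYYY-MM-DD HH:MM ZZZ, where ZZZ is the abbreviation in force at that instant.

Query: 2025-01-28 12:05 UTC
Rule 2/2 (MZB, -03:45): 2024-10-07 10:32 UTC ≤ query < +∞
12·60 + 5 - 225 = 500 min
500 = 0·1440 + 500; 500 = 8·60 + 20 → 08:20, same day
→ 2025-01-28 08:20 MZB

2025-01-28 08:20 MZB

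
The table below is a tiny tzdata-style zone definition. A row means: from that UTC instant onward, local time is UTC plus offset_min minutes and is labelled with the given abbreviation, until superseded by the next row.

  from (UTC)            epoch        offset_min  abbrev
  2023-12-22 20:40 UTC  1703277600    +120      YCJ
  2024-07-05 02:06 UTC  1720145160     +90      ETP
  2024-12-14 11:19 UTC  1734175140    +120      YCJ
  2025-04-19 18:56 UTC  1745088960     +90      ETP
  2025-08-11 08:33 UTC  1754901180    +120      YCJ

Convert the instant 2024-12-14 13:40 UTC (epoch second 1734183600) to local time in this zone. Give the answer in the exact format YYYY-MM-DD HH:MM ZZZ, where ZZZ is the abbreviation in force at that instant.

Query: 2024-12-14 13:40 UTC
Rule 3/5 (YCJ, +02:00): 2024-12-14 11:19 UTC ≤ query < 2025-04-19 18:56 UTC
13·60 + 40 + 120 = 940 min
940 = 0·1440 + 940; 940 = 15·60 + 40 → 15:40, same day
→ 2024-12-14 15:40 YCJ

2024-12-14 15:40 YCJ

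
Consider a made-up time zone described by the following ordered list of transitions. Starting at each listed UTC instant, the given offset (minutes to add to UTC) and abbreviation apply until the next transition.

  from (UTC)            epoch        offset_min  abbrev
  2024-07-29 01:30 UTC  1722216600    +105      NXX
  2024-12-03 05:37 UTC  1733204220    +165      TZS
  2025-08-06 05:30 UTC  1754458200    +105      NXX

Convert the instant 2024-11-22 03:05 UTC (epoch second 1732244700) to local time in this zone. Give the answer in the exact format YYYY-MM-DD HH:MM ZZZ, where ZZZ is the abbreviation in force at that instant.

2024-11-22 04:50 NXX

Query: 2024-11-22 03:05 UTC
Rule 1/3 (NXX, +01:45): 2024-07-29 01:30 UTC ≤ query < 2024-12-03 05:37 UTC
3·60 + 5 + 105 = 290 min
290 = 0·1440 + 290; 290 = 4·60 + 50 → 04:50, same day
→ 2024-11-22 04:50 NXX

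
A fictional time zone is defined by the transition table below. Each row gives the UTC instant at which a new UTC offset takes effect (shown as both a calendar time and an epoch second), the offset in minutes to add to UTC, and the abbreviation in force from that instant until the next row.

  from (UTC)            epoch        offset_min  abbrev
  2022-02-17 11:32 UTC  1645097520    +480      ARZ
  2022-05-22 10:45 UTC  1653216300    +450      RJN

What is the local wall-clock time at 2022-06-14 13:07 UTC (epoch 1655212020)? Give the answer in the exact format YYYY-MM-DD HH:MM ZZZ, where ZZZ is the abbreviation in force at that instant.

2022-06-14 20:37 RJN

Query: 2022-06-14 13:07 UTC
Rule 2/2 (RJN, +07:30): 2022-05-22 10:45 UTC ≤ query < +∞
13·60 + 7 + 450 = 1237 min
1237 = 0·1440 + 1237; 1237 = 20·60 + 37 → 20:37, same day
→ 2022-06-14 20:37 RJN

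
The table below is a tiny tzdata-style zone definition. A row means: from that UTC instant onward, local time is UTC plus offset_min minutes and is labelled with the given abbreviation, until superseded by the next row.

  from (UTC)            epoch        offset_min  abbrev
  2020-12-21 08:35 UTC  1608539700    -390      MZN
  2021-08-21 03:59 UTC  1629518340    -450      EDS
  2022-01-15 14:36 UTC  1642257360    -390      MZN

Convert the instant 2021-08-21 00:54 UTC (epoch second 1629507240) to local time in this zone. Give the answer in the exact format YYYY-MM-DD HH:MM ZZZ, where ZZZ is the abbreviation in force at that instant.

2021-08-20 18:24 MZN

Query: 2021-08-21 00:54 UTC
Rule 1/3 (MZN, -06:30): 2020-12-21 08:35 UTC ≤ query < 2021-08-21 03:59 UTC
0·60 + 54 - 390 = -336 min
-336 = -1·1440 + 1104; 1104 = 18·60 + 24 → 18:24, 2021-08-21 - 1 day = 2021-08-20
→ 2021-08-20 18:24 MZN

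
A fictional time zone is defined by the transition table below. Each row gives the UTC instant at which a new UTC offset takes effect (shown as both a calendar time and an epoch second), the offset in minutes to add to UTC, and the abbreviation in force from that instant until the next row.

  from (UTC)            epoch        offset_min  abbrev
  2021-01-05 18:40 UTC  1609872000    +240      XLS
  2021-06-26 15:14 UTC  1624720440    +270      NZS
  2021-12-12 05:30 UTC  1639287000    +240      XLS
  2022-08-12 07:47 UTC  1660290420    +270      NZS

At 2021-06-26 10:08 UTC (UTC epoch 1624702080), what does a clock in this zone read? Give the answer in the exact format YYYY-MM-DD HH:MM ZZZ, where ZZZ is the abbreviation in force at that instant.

2021-06-26 14:08 XLS

Query: 2021-06-26 10:08 UTC
Rule 1/4 (XLS, +04:00): 2021-01-05 18:40 UTC ≤ query < 2021-06-26 15:14 UTC
10·60 + 8 + 240 = 848 min
848 = 0·1440 + 848; 848 = 14·60 + 8 → 14:08, same day
→ 2021-06-26 14:08 XLS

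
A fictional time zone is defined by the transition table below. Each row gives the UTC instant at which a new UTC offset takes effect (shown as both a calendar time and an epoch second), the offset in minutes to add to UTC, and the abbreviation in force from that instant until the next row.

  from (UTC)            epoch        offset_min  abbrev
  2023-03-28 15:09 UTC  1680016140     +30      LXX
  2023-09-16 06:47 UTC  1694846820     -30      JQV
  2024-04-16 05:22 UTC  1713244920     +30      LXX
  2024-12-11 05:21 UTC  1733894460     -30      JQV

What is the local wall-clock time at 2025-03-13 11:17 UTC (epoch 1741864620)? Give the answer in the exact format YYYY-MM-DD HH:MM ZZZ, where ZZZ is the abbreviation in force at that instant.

Query: 2025-03-13 11:17 UTC
Rule 4/4 (JQV, -00:30): 2024-12-11 05:21 UTC ≤ query < +∞
11·60 + 17 - 30 = 647 min
647 = 0·1440 + 647; 647 = 10·60 + 47 → 10:47, same day
→ 2025-03-13 10:47 JQV

2025-03-13 10:47 JQV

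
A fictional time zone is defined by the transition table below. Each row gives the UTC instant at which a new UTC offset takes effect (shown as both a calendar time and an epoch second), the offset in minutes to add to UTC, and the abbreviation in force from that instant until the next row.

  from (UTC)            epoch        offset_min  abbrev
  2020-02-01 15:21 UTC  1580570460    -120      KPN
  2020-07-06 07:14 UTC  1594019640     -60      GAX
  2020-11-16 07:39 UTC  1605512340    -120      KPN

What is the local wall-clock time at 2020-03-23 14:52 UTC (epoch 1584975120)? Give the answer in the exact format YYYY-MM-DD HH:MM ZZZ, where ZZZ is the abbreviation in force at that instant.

Query: 2020-03-23 14:52 UTC
Rule 1/3 (KPN, -02:00): 2020-02-01 15:21 UTC ≤ query < 2020-07-06 07:14 UTC
14·60 + 52 - 120 = 772 min
772 = 0·1440 + 772; 772 = 12·60 + 52 → 12:52, same day
→ 2020-03-23 12:52 KPN

2020-03-23 12:52 KPN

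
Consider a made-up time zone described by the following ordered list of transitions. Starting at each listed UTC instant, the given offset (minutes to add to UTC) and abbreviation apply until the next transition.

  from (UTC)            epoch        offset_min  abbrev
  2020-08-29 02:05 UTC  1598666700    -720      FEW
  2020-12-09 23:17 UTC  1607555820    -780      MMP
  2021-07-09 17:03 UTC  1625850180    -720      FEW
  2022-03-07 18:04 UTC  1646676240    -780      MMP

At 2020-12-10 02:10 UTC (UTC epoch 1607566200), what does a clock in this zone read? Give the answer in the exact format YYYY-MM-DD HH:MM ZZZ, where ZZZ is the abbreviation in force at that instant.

Query: 2020-12-10 02:10 UTC
Rule 2/4 (MMP, -13:00): 2020-12-09 23:17 UTC ≤ query < 2021-07-09 17:03 UTC
2·60 + 10 - 780 = -650 min
-650 = -1·1440 + 790; 790 = 13·60 + 10 → 13:10, 2020-12-10 - 1 day = 2020-12-09
→ 2020-12-09 13:10 MMP

2020-12-09 13:10 MMP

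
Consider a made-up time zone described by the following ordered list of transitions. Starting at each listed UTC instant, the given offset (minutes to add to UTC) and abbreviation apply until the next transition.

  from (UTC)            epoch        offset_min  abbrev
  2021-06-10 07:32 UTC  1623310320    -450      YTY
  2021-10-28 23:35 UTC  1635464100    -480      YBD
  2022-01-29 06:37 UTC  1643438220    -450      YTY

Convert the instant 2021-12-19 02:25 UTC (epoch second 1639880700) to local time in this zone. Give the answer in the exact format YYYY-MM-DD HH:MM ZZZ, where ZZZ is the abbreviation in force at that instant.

Query: 2021-12-19 02:25 UTC
Rule 2/3 (YBD, -08:00): 2021-10-28 23:35 UTC ≤ query < 2022-01-29 06:37 UTC
2·60 + 25 - 480 = -335 min
-335 = -1·1440 + 1105; 1105 = 18·60 + 25 → 18:25, 2021-12-19 - 1 day = 2021-12-18
→ 2021-12-18 18:25 YBD

2021-12-18 18:25 YBD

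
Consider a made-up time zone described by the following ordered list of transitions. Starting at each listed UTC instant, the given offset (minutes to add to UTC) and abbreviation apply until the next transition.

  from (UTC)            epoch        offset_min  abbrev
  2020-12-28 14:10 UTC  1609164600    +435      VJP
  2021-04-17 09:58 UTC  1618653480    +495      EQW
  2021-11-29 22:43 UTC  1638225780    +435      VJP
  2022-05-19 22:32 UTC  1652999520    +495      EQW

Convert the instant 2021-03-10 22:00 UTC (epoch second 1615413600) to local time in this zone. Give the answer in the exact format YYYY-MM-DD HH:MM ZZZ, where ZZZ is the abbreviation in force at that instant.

Query: 2021-03-10 22:00 UTC
Rule 1/4 (VJP, +07:15): 2020-12-28 14:10 UTC ≤ query < 2021-04-17 09:58 UTC
22·60 + 0 + 435 = 1755 min
1755 = 1·1440 + 315; 315 = 5·60 + 15 → 05:15, 2021-03-10 + 1 day = 2021-03-11
→ 2021-03-11 05:15 VJP

2021-03-11 05:15 VJP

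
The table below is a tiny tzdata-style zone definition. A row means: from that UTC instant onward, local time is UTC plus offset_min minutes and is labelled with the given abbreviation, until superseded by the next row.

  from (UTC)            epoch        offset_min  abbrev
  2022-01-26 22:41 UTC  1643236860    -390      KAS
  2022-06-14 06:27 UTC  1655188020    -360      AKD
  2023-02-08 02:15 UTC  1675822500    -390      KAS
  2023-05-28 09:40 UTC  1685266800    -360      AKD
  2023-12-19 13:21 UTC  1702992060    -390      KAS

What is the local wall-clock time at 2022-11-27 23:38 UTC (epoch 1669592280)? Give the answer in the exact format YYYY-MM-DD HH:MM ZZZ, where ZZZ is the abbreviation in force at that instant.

Query: 2022-11-27 23:38 UTC
Rule 2/5 (AKD, -06:00): 2022-06-14 06:27 UTC ≤ query < 2023-02-08 02:15 UTC
23·60 + 38 - 360 = 1058 min
1058 = 0·1440 + 1058; 1058 = 17·60 + 38 → 17:38, same day
→ 2022-11-27 17:38 AKD

2022-11-27 17:38 AKD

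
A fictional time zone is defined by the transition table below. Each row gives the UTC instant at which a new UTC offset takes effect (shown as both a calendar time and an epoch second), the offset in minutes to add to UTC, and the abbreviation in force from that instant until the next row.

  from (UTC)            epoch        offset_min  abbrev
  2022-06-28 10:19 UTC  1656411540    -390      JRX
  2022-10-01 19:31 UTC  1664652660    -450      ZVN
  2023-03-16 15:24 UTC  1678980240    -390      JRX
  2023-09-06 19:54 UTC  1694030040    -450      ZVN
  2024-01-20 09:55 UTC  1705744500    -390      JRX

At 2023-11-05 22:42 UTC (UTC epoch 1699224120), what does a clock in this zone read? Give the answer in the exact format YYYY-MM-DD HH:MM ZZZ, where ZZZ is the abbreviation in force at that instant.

2023-11-05 15:12 ZVN

Query: 2023-11-05 22:42 UTC
Rule 4/5 (ZVN, -07:30): 2023-09-06 19:54 UTC ≤ query < 2024-01-20 09:55 UTC
22·60 + 42 - 450 = 912 min
912 = 0·1440 + 912; 912 = 15·60 + 12 → 15:12, same day
→ 2023-11-05 15:12 ZVN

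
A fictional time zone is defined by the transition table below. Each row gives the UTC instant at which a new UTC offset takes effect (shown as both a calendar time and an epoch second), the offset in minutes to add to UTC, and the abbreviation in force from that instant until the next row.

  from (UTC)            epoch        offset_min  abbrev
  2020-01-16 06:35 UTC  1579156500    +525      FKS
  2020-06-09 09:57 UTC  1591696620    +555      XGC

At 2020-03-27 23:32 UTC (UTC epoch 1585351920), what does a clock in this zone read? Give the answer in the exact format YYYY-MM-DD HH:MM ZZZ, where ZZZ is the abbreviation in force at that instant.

Query: 2020-03-27 23:32 UTC
Rule 1/2 (FKS, +08:45): 2020-01-16 06:35 UTC ≤ query < 2020-06-09 09:57 UTC
23·60 + 32 + 525 = 1937 min
1937 = 1·1440 + 497; 497 = 8·60 + 17 → 08:17, 2020-03-27 + 1 day = 2020-03-28
→ 2020-03-28 08:17 FKS

2020-03-28 08:17 FKS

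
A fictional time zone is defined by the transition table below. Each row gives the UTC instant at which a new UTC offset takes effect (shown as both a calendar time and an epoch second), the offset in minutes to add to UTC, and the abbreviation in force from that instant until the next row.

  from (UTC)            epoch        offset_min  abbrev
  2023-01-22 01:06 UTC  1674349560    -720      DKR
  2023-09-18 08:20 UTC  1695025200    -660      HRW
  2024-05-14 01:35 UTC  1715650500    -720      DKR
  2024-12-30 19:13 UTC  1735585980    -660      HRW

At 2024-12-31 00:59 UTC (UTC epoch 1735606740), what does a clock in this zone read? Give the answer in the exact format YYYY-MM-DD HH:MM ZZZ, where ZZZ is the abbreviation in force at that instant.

2024-12-30 13:59 HRW

Query: 2024-12-31 00:59 UTC
Rule 4/4 (HRW, -11:00): 2024-12-30 19:13 UTC ≤ query < +∞
0·60 + 59 - 660 = -601 min
-601 = -1·1440 + 839; 839 = 13·60 + 59 → 13:59, 2024-12-31 - 1 day = 2024-12-30
→ 2024-12-30 13:59 HRW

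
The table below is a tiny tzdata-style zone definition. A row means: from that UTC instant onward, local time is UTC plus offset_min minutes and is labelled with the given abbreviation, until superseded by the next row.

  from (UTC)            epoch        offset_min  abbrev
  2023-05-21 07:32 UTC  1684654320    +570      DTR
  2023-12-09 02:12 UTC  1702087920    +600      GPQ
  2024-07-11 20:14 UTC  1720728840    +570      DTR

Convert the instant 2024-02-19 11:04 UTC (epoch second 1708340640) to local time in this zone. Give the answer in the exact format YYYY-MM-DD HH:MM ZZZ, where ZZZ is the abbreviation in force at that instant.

2024-02-19 21:04 GPQ

Query: 2024-02-19 11:04 UTC
Rule 2/3 (GPQ, +10:00): 2023-12-09 02:12 UTC ≤ query < 2024-07-11 20:14 UTC
11·60 + 4 + 600 = 1264 min
1264 = 0·1440 + 1264; 1264 = 21·60 + 4 → 21:04, same day
→ 2024-02-19 21:04 GPQ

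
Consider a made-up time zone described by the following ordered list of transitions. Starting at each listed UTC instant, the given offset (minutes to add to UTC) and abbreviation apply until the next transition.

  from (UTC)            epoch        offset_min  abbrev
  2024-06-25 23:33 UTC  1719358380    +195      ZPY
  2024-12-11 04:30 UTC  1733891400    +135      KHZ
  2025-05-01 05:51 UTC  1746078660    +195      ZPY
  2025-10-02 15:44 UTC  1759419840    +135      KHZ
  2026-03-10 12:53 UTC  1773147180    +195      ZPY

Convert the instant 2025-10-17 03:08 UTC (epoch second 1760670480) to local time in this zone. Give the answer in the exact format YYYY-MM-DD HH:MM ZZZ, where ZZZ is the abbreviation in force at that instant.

Query: 2025-10-17 03:08 UTC
Rule 4/5 (KHZ, +02:15): 2025-10-02 15:44 UTC ≤ query < 2026-03-10 12:53 UTC
3·60 + 8 + 135 = 323 min
323 = 0·1440 + 323; 323 = 5·60 + 23 → 05:23, same day
→ 2025-10-17 05:23 KHZ

2025-10-17 05:23 KHZ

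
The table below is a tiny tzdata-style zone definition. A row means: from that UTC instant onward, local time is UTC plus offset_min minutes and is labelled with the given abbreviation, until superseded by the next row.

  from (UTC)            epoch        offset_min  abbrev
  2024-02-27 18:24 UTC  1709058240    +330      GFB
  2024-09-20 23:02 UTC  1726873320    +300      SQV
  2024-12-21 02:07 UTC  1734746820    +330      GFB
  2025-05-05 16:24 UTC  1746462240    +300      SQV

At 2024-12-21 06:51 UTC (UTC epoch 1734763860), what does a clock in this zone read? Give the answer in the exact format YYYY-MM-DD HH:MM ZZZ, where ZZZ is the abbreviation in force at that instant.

2024-12-21 12:21 GFB

Query: 2024-12-21 06:51 UTC
Rule 3/4 (GFB, +05:30): 2024-12-21 02:07 UTC ≤ query < 2025-05-05 16:24 UTC
6·60 + 51 + 330 = 741 min
741 = 0·1440 + 741; 741 = 12·60 + 21 → 12:21, same day
→ 2024-12-21 12:21 GFB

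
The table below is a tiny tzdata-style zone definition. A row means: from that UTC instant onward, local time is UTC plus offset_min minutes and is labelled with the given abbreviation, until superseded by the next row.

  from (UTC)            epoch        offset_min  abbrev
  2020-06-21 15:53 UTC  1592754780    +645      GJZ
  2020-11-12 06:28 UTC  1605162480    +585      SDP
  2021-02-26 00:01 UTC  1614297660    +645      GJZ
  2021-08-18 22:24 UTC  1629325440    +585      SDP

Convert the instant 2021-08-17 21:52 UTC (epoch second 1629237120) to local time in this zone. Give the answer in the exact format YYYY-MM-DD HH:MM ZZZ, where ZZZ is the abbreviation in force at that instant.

2021-08-18 08:37 GJZ

Query: 2021-08-17 21:52 UTC
Rule 3/4 (GJZ, +10:45): 2021-02-26 00:01 UTC ≤ query < 2021-08-18 22:24 UTC
21·60 + 52 + 645 = 1957 min
1957 = 1·1440 + 517; 517 = 8·60 + 37 → 08:37, 2021-08-17 + 1 day = 2021-08-18
→ 2021-08-18 08:37 GJZ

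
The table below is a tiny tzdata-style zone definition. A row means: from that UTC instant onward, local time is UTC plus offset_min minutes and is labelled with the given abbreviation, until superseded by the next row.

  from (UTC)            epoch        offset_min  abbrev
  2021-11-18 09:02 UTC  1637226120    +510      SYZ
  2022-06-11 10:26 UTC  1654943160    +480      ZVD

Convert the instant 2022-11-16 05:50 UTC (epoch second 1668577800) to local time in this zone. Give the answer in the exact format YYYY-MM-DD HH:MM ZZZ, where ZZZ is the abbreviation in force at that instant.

2022-11-16 13:50 ZVD

Query: 2022-11-16 05:50 UTC
Rule 2/2 (ZVD, +08:00): 2022-06-11 10:26 UTC ≤ query < +∞
5·60 + 50 + 480 = 830 min
830 = 0·1440 + 830; 830 = 13·60 + 50 → 13:50, same day
→ 2022-11-16 13:50 ZVD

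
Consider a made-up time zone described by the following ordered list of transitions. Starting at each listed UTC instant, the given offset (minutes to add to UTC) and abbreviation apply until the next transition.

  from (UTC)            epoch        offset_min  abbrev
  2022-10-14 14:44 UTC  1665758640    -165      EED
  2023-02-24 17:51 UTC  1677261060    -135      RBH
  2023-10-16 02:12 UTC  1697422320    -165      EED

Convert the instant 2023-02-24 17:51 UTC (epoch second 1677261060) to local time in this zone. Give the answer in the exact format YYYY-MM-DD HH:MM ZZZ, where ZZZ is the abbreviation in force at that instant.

2023-02-24 15:36 RBH

Query: 2023-02-24 17:51 UTC
Rule 2/3 (RBH, -02:15): 2023-02-24 17:51 UTC ≤ query < 2023-10-16 02:12 UTC
17·60 + 51 - 135 = 936 min
936 = 0·1440 + 936; 936 = 15·60 + 36 → 15:36, same day
→ 2023-02-24 15:36 RBH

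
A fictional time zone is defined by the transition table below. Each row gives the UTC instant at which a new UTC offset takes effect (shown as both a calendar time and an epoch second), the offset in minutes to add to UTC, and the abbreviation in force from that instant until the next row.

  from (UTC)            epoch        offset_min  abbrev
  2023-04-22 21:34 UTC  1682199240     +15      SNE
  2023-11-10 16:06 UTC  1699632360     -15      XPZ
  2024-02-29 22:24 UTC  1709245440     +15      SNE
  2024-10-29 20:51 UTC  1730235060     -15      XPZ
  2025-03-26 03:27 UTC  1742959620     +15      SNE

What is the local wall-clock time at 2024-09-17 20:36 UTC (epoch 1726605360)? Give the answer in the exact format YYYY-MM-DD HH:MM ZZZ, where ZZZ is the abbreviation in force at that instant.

2024-09-17 20:51 SNE

Query: 2024-09-17 20:36 UTC
Rule 3/5 (SNE, +00:15): 2024-02-29 22:24 UTC ≤ query < 2024-10-29 20:51 UTC
20·60 + 36 + 15 = 1251 min
1251 = 0·1440 + 1251; 1251 = 20·60 + 51 → 20:51, same day
→ 2024-09-17 20:51 SNE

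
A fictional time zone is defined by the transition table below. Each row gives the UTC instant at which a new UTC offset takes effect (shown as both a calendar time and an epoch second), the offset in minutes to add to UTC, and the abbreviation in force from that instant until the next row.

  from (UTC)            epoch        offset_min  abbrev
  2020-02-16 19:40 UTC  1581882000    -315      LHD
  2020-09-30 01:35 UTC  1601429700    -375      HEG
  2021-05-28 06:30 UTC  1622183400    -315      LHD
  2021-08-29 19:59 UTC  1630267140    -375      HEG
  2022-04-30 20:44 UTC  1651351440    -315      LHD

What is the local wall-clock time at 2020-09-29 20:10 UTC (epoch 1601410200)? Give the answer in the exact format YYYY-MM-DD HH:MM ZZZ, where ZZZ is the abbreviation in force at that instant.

2020-09-29 14:55 LHD

Query: 2020-09-29 20:10 UTC
Rule 1/5 (LHD, -05:15): 2020-02-16 19:40 UTC ≤ query < 2020-09-30 01:35 UTC
20·60 + 10 - 315 = 895 min
895 = 0·1440 + 895; 895 = 14·60 + 55 → 14:55, same day
→ 2020-09-29 14:55 LHD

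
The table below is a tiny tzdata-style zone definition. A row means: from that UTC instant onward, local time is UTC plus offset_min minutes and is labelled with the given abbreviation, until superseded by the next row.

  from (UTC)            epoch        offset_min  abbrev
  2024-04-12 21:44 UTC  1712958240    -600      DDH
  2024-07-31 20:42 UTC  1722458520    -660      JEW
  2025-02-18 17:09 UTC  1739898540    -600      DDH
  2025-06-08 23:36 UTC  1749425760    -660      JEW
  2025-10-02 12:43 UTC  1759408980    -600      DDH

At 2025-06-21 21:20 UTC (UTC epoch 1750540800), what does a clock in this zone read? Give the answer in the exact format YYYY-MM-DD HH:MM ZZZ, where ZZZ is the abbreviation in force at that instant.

Query: 2025-06-21 21:20 UTC
Rule 4/5 (JEW, -11:00): 2025-06-08 23:36 UTC ≤ query < 2025-10-02 12:43 UTC
21·60 + 20 - 660 = 620 min
620 = 0·1440 + 620; 620 = 10·60 + 20 → 10:20, same day
→ 2025-06-21 10:20 JEW

2025-06-21 10:20 JEW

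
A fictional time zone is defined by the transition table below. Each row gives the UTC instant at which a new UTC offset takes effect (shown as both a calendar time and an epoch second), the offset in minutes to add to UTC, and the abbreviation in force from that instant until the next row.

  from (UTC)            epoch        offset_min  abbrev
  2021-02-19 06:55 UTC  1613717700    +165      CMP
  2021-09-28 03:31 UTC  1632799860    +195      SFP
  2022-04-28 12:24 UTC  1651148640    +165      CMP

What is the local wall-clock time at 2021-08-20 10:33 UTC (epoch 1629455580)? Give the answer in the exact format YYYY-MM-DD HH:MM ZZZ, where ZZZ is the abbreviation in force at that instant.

2021-08-20 13:18 CMP

Query: 2021-08-20 10:33 UTC
Rule 1/3 (CMP, +02:45): 2021-02-19 06:55 UTC ≤ query < 2021-09-28 03:31 UTC
10·60 + 33 + 165 = 798 min
798 = 0·1440 + 798; 798 = 13·60 + 18 → 13:18, same day
→ 2021-08-20 13:18 CMP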